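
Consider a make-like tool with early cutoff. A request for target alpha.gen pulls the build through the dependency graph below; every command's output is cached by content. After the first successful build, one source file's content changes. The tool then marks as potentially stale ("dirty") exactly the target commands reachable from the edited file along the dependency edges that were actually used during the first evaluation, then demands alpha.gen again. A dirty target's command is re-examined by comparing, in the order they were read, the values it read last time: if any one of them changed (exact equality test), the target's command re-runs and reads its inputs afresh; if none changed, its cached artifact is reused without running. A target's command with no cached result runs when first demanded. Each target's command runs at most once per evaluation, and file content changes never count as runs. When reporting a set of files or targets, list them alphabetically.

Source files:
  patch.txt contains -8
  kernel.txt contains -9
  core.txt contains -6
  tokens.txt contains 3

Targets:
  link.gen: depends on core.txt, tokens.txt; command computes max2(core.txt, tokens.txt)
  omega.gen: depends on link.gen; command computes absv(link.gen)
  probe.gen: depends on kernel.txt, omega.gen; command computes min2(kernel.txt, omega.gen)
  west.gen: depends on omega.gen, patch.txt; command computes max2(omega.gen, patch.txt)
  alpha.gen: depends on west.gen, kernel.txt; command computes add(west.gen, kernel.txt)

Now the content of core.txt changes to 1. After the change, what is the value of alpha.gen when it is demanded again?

First demand of the output computes:
  link.gen = max2(-6, 3) = 3
  omega.gen = absv(3) = 3
  west.gen = max2(3, -8) = 3
  alpha.gen = add(3, -9) = -6

After the edit, cleaning proceeds:
  link.gen: a read changed (core.txt -6->1) — executes, giving 3 — identical to its old value.
  omega.gen: dirty, but its reads are unchanged (link.gen unchanged); cached 3 stands.
  west.gen: dirty, but its reads are unchanged (omega.gen unchanged, patch.txt unchanged); cached 3 stands.
  alpha.gen: dirty, but its reads are unchanged (west.gen unchanged, kernel.txt unchanged); cached -6 stands.

Note the absorption at link.gen: it re-runs yet its value is the same, leaving the output's value untouched.

Demanding alpha.gen again yields -6.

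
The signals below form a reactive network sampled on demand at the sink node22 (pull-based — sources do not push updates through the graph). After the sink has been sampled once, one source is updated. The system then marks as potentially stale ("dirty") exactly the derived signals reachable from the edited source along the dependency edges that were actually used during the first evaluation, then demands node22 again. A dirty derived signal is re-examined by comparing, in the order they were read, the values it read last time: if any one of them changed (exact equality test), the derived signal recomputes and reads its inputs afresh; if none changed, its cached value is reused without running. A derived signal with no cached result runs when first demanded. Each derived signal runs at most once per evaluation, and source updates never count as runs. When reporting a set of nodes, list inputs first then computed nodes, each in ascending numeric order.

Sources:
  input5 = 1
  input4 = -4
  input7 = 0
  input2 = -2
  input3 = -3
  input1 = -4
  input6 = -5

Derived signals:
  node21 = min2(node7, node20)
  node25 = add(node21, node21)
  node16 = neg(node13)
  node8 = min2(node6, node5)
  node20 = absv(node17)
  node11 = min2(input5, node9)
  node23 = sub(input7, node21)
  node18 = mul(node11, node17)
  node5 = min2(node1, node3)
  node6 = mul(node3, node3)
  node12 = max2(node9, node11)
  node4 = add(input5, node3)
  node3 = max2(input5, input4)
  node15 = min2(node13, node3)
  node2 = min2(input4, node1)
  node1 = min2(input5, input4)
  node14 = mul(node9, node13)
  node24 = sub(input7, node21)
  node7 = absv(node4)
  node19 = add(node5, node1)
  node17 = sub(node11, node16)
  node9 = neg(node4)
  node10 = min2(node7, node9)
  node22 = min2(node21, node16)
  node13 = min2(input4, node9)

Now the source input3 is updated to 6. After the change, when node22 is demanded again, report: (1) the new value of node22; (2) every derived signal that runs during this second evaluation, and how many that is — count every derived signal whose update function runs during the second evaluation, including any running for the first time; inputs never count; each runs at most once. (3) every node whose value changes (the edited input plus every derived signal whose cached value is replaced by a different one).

node22 now evaluates to 2.
Run set: none (0 run).
Changed values: input3.
The important point: nothing the output needs ever reads input3, so the edit is invisible to it.

Initial pass — values computed on the first demand:
  node3 = max2(1, -4) = 1
  node4 = add(1, 1) = 2
  node7 = absv(2) = 2
  node9 = neg(2) = -2
  node11 = min2(1, -2) = -2
  node13 = min2(-4, -2) = -4
  node16 = neg(-4) = 4
  node17 = sub(-2, 4) = -6
  node20 = absv(-6) = 6
  node21 = min2(2, 6) = 2
  node22 = min2(2, 4) = 2

Second demand — change propagation:
  no demanded computation ever read input3, so the edit dirties nothing and nothing runs.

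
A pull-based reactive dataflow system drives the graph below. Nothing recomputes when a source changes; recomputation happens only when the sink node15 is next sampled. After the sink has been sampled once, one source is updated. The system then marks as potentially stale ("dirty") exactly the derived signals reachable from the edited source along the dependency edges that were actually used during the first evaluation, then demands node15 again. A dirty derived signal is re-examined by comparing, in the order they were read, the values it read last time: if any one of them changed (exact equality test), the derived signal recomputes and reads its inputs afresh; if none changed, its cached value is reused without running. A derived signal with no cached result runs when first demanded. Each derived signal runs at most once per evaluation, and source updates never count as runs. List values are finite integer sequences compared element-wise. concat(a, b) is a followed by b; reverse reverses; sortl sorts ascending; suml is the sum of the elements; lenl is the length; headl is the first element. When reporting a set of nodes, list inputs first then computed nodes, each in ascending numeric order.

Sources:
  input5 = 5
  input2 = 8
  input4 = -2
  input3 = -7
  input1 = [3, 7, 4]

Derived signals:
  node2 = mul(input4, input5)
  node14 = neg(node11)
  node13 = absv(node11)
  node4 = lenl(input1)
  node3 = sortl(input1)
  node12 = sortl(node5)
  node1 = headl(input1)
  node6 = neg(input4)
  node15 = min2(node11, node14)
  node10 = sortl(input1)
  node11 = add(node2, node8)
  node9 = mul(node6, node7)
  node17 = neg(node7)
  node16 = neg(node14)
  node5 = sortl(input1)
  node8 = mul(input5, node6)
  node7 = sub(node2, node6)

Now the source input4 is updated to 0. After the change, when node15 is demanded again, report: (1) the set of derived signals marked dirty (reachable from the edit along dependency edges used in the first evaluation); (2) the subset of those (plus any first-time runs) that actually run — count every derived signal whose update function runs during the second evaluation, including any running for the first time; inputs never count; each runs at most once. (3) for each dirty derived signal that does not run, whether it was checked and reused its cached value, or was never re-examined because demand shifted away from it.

First evaluation (everything demanded from the output):
  node2 = mul(-2, 5) = -10
  node6 = neg(-2) = 2
  node8 = mul(5, 2) = 10
  node11 = add(-10, 10) = 0
  node14 = neg(0) = 0
  node15 = min2(0, 0) = 0

Propagation after the edit:
  node2: runs — input4 -2->0; result 0.
  node6: runs — input4 -2->0; result 0.
  node8: runs — node6 2->0; result 0.
  node11: runs — node2 -10->0; node8 10->0; result 0 (same value as before).
  node14: checked — values it read are unchanged (node11 unchanged); reused cached 0 without running.
  node15: checked — values it read are unchanged (node11 unchanged, node14 unchanged); reused cached 0 without running.

Key observation: the change is absorbed at node11 — it re-runs but produces the same value, and the output's value is unchanged.

Marked dirty: node2, node6, node8, node11, node14, node15.
Derived signals that run: node2, node6, node8, node11 — 4 in total.
Checked but reused from cache: node14, node15.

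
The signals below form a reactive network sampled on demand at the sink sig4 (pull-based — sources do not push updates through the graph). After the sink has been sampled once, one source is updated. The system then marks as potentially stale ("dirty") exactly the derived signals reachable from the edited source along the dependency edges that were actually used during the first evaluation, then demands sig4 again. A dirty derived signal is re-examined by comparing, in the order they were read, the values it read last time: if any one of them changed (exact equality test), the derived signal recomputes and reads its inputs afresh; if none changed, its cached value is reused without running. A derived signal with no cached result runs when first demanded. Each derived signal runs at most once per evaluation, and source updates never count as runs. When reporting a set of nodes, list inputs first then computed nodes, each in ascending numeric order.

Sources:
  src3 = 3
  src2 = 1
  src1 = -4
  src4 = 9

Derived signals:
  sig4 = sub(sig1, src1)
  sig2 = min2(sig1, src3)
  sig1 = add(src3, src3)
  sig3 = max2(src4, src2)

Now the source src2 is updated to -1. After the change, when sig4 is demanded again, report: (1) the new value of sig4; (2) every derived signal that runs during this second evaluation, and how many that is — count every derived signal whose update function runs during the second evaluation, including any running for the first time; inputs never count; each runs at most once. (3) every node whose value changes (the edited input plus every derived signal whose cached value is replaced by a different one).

sig4 now evaluates to 10.
Run set: none (0 run).
Changed values: src2.
The important point: nothing the output needs ever reads src2, so the edit is invisible to it.

Initial pass — values computed on the first demand:
  sig1 = add(3, 3) = 6
  sig4 = sub(6, -4) = 10

Second demand — change propagation:
  no demanded computation ever read src2, so the edit dirties nothing and nothing runs.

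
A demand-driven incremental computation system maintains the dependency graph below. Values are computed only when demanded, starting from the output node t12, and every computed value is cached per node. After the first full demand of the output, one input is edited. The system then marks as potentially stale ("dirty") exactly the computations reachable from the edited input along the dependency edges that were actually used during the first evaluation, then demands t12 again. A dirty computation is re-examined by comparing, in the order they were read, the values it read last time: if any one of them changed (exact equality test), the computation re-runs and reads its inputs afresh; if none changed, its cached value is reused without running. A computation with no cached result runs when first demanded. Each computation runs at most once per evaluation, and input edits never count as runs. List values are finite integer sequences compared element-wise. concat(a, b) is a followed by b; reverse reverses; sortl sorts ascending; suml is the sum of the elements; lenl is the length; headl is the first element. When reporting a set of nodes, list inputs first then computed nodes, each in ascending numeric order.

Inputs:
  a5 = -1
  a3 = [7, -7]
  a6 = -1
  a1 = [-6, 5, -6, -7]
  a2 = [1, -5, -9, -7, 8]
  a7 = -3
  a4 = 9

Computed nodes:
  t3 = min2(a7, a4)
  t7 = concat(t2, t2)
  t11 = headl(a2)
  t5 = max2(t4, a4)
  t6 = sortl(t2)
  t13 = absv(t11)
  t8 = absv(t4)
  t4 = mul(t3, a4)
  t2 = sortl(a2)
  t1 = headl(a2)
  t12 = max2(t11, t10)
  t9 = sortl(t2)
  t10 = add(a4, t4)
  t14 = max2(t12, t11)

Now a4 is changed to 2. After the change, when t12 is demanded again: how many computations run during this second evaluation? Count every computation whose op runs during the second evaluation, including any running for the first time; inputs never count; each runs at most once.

First evaluation (everything demanded from the output):
  t3 = min2(-3, 9) = -3
  t4 = mul(-3, 9) = -27
  t10 = add(9, -27) = -18
  t11 = headl([1, -5, -9, -7, 8]) = 1
  t12 = max2(1, -18) = 1

Propagation after the edit:
  t3: runs — a4 9->2; result -3 (same value as before).
  t4: runs — a4 9->2; result -6.
  t10: runs — a4 9->2; t4 -27->-6; result -4.
  t12: runs — t10 -18->-4; result 1 (same value as before).

Computations that run: t3, t4, t10, t12 — 4 in total.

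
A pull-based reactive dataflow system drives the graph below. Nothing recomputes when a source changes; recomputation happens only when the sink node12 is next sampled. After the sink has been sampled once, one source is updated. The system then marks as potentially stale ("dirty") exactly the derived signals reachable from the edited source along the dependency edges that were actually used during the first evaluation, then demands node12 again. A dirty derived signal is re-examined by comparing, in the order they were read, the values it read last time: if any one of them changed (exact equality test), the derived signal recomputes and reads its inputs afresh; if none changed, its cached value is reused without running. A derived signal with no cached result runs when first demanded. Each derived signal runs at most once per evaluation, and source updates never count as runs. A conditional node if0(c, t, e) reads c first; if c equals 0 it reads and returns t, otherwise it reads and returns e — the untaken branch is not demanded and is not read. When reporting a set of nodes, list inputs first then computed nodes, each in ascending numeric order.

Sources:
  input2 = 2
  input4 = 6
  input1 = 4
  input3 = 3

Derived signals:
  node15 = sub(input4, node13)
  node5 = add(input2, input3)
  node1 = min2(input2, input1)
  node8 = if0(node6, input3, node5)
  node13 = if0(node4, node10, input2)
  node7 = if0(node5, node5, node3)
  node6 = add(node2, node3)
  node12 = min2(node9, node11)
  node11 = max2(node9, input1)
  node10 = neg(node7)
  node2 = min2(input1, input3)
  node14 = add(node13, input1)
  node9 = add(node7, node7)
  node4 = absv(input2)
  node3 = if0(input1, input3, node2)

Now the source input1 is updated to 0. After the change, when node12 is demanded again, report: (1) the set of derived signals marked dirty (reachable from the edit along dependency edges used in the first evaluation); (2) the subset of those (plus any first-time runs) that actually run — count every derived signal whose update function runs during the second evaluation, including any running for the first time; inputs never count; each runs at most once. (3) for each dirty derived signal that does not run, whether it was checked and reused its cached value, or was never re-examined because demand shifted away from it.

First evaluation (everything demanded from the output):
  node2 = min2(4, 3) = 3
  node3 = if0(input1=4 -> else branch node2) = 3
  node5 = add(2, 3) = 5
  node7 = if0(node5=5 -> else branch node3) = 3
  node9 = add(3, 3) = 6
  node11 = max2(6, 4) = 6
  node12 = min2(6, 6) = 6

Propagation after the edit:
  node2: marked dirty but never re-examined — demand shifted away from it.
  node3: runs — input1 4->0; result 3 (same value as before).
  node7: checked — values it read are unchanged (node5 unchanged, node3 unchanged); reused cached 3 without running.
  node9: checked — values it read are unchanged (node7 unchanged, node7 unchanged); reused cached 6 without running.
  node11: runs — input1 4->0; result 6 (same value as before).
  node12: checked — values it read are unchanged (node9 unchanged, node11 unchanged); reused cached 6 without running.

Key observation: a condition flipped, so demand moved to the other branch — node2 is never re-examined.

Marked dirty: node2, node3, node7, node9, node11, node12.
Derived signals that run: node3, node11 — 2 in total.
Checked but reused from cache: node7, node9, node12.
Never re-examined (demand shifted away): node2.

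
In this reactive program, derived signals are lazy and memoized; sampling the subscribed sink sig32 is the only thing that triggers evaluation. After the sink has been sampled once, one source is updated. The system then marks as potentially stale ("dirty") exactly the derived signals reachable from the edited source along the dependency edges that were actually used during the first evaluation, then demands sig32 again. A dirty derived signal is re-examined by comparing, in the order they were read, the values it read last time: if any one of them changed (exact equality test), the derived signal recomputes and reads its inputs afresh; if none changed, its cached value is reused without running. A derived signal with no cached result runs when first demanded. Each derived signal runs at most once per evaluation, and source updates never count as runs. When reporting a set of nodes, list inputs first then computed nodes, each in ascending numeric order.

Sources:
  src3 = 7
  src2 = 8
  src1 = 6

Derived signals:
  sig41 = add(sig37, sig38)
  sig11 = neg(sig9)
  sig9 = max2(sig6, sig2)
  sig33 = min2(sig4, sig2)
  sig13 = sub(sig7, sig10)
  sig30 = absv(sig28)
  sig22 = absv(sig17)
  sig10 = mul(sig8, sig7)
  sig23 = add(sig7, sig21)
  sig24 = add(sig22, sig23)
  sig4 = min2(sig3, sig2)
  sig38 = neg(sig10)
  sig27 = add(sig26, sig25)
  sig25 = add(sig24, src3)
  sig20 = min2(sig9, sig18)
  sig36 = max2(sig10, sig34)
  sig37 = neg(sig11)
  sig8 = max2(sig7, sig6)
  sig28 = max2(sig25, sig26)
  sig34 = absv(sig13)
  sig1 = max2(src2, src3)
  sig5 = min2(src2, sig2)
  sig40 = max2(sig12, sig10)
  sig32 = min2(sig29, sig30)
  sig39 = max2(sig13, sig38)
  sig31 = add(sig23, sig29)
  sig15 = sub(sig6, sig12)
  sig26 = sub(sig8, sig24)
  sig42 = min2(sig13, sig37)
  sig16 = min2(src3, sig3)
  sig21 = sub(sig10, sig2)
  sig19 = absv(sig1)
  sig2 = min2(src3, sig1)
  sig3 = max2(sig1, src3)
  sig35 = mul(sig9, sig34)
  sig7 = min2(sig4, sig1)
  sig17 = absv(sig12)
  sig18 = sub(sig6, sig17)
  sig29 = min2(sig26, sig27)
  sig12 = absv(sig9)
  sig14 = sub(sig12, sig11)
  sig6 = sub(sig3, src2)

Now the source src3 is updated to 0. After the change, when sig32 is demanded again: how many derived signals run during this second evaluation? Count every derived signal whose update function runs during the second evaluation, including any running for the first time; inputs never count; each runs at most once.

21 derived signals run: sig1, sig2, sig3, sig4, sig7, sig8, sig9, sig10, sig12, sig17, sig21, sig22, sig23, sig24, sig25, sig26, sig27, sig28, sig29, sig30, sig32.
Note where the cutoff bites: sig6 is checked, finds nothing changed, and keeps its cache.

First demand of the output computes:
  sig1 = max2(8, 7) = 8
  sig2 = min2(7, 8) = 7
  sig3 = max2(8, 7) = 8
  sig4 = min2(8, 7) = 7
  sig6 = sub(8, 8) = 0
  sig7 = min2(7, 8) = 7
  sig8 = max2(7, 0) = 7
  sig9 = max2(0, 7) = 7
  sig10 = mul(7, 7) = 49
  sig12 = absv(7) = 7
  sig17 = absv(7) = 7
  sig21 = sub(49, 7) = 42
  sig22 = absv(7) = 7
  sig23 = add(7, 42) = 49
  sig24 = add(7, 49) = 56
  sig25 = add(56, 7) = 63
  sig26 = sub(7, 56) = -49
  sig27 = add(-49, 63) = 14
  sig28 = max2(63, -49) = 63
  sig29 = min2(-49, 14) = -49
  sig30 = absv(63) = 63
  sig32 = min2(-49, 63) = -49

After the edit, cleaning proceeds:
  sig1: a read changed (src3 7->0) — executes, giving 8 — identical to its old value.
  sig2: a read changed (src3 7->0) — executes, giving 0.
  sig3: a read changed (src3 7->0) — executes, giving 8 — identical to its old value.
  sig4: a read changed (sig2 7->0) — executes, giving 0.
  sig6: dirty, but its reads are unchanged (sig3 unchanged, src2 unchanged); cached 0 stands.
  sig7: a read changed (sig4 7->0) — executes, giving 0.
  sig8: a read changed (sig7 7->0) — executes, giving 0.
  sig9: a read changed (sig2 7->0) — executes, giving 0.
  sig10: a read changed (sig8 7->0; sig7 7->0) — executes, giving 0.
  sig12: a read changed (sig9 7->0) — executes, giving 0.
  sig17: a read changed (sig12 7->0) — executes, giving 0.
  sig21: a read changed (sig10 49->0; sig2 7->0) — executes, giving 0.
  sig22: a read changed (sig17 7->0) — executes, giving 0.
  sig23: a read changed (sig7 7->0; sig21 42->0) — executes, giving 0.
  sig24: a read changed (sig22 7->0; sig23 49->0) — executes, giving 0.
  sig25: a read changed (sig24 56->0; src3 7->0) — executes, giving 0.
  sig26: a read changed (sig8 7->0; sig24 56->0) — executes, giving 0.
  sig27: a read changed (sig26 -49->0; sig25 63->0) — executes, giving 0.
  sig28: a read changed (sig25 63->0; sig26 -49->0) — executes, giving 0.
  sig29: a read changed (sig26 -49->0; sig27 14->0) — executes, giving 0.
  sig30: a read changed (sig28 63->0) — executes, giving 0.
  sig32: a read changed (sig29 -49->0; sig30 63->0) — executes, giving 0.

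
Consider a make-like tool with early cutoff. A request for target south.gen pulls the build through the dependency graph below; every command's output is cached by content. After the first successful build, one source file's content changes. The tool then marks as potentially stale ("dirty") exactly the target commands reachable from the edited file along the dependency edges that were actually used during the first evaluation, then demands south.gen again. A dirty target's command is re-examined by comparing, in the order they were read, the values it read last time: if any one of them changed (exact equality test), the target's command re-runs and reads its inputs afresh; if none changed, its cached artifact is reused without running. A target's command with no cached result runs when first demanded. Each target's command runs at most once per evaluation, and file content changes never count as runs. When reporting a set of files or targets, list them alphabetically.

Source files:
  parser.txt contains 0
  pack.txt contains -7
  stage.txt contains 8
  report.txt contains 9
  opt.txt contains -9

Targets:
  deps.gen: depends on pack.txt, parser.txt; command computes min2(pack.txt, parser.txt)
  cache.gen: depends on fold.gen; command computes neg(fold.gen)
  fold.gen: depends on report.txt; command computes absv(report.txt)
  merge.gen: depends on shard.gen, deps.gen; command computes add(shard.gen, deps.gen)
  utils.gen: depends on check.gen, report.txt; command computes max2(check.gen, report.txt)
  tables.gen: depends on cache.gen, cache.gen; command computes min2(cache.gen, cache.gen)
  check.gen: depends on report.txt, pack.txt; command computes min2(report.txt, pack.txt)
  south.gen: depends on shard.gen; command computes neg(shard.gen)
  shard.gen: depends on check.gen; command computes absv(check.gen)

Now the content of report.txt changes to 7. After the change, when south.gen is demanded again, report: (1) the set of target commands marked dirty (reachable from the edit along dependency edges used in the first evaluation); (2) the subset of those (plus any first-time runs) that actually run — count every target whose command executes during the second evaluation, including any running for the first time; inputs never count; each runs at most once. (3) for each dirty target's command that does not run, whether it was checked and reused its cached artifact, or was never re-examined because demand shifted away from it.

The edit dirties: check.gen, shard.gen, south.gen.
1 target commands run: check.gen.
Cache hits after checking: shard.gen, south.gen.
Note the absorption at check.gen: it re-runs yet its value is the same, leaving the output's value untouched.

First demand of the output computes:
  check.gen = min2(9, -7) = -7
  shard.gen = absv(-7) = 7
  south.gen = neg(7) = -7

After the edit, cleaning proceeds:
  check.gen: a read changed (report.txt 9->7) — executes, giving -7 — identical to its old value.
  shard.gen: dirty, but its reads are unchanged (check.gen unchanged); cached 7 stands.
  south.gen: dirty, but its reads are unchanged (shard.gen unchanged); cached -7 stands.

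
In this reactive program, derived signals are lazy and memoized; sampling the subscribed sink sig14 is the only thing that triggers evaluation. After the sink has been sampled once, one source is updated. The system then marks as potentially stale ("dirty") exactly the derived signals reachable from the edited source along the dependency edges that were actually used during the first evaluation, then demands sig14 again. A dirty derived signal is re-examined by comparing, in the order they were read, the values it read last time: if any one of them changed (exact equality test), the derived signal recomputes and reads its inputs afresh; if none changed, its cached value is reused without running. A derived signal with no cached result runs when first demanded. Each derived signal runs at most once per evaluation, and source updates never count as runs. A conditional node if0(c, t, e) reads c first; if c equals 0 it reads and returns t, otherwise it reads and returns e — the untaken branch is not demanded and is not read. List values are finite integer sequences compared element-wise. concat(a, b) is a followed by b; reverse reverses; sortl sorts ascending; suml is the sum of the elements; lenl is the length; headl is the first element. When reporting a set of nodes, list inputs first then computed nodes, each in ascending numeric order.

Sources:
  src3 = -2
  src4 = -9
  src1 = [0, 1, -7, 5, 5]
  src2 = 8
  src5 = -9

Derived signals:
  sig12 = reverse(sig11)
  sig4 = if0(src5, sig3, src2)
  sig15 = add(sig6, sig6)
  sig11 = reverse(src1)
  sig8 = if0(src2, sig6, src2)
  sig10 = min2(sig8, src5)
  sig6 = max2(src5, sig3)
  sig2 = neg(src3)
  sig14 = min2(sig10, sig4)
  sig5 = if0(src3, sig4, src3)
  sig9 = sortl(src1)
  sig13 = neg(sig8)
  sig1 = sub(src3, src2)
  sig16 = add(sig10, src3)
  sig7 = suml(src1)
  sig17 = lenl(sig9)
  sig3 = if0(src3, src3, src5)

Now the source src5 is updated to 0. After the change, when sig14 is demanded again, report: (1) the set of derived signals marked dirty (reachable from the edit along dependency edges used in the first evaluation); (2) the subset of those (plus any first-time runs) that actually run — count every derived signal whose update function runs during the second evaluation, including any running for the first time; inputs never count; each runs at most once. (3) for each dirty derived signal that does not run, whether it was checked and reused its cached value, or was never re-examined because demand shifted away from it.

First demand of the output computes:
  sig4 = if0(src5=-9 -> else branch src2) = 8
  sig8 = if0(src2=8 -> else branch src2) = 8
  sig10 = min2(8, -9) = -9
  sig14 = min2(-9, 8) = -9

After the edit, cleaning proceeds:
  sig3: had never run; runs now, result 0.
  sig4: a read changed (src5 -9->0) — executes, giving 0.
  sig10: a read changed (src5 -9->0) — executes, giving 0.
  sig14: a read changed (sig10 -9->0; sig4 8->0) — executes, giving 0.

Note the branch switch — sig3 had no cache and runs now for the first time.

The edit dirties: sig4, sig10, sig14.
4 derived signals run: sig3, sig4, sig10, sig14.
No dirty derived signal escaped a run.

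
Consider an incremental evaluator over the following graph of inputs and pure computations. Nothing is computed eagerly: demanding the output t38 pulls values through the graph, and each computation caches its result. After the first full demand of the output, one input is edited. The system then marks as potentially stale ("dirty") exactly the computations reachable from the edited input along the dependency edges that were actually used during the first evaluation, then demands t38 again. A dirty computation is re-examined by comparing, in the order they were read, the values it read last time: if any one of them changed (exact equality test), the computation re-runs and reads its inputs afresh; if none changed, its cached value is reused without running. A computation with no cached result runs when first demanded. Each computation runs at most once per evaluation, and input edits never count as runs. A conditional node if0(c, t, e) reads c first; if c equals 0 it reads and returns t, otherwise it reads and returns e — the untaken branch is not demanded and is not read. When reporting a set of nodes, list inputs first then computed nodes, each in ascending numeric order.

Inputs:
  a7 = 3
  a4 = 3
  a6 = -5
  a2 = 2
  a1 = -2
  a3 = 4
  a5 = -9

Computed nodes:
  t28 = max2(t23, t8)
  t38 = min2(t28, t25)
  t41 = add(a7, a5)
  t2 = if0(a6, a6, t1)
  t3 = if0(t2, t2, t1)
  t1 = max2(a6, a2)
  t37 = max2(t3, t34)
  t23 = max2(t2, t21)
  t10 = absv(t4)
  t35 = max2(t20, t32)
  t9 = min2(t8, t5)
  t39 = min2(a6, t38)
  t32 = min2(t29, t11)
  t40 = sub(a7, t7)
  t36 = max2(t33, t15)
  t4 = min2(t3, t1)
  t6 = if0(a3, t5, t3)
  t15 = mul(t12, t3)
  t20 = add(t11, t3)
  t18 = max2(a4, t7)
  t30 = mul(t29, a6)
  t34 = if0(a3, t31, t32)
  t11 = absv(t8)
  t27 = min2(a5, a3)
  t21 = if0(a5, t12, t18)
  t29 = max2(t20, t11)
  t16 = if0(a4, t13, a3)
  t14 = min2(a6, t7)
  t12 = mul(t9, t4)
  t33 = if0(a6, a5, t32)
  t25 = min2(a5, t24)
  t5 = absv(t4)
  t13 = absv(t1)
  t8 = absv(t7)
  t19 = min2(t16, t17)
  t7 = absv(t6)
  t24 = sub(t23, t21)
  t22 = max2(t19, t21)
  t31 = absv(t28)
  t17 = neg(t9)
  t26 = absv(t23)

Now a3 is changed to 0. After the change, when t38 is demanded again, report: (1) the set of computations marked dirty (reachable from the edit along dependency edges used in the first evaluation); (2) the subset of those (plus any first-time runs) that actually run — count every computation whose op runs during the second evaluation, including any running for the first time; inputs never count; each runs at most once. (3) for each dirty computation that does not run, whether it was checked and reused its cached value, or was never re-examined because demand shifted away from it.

Initial pass — values computed on the first demand:
  t1 = max2(-5, 2) = 2
  t2 = if0(a6=-5 -> else branch t1) = 2
  t3 = if0(t2=2 -> else branch t1) = 2
  t6 = if0(a3=4 -> else branch t3) = 2
  t7 = absv(2) = 2
  t8 = absv(2) = 2
  t18 = max2(3, 2) = 3
  t21 = if0(a5=-9 -> else branch t18) = 3
  t23 = max2(2, 3) = 3
  t24 = sub(3, 3) = 0
  t25 = min2(-9, 0) = -9
  t28 = max2(3, 2) = 3
  t38 = min2(3, -9) = -9

Second demand — change propagation:
  t4: newly demanded (no cache) — executes and yields 2.
  t5: newly demanded (no cache) — executes and yields 2.
  t6: re-runs because a3 4->0; new result 2 (unchanged).
  t7: re-examined; everything it read last time is the same (t6 unchanged) — cache 2 kept, no run.
  t8: re-examined; everything it read last time is the same (t7 unchanged) — cache 2 kept, no run.
  t18: re-examined; everything it read last time is the same (a4 unchanged, t7 unchanged) — cache 3 kept, no run.
  t21: re-examined; everything it read last time is the same (a5 unchanged, t18 unchanged) — cache 3 kept, no run.
  t23: re-examined; everything it read last time is the same (t2 unchanged, t21 unchanged) — cache 3 kept, no run.
  t24: re-examined; everything it read last time is the same (t23 unchanged, t21 unchanged) — cache 0 kept, no run.
  t25: re-examined; everything it read last time is the same (a5 unchanged, t24 unchanged) — cache -9 kept, no run.
  t28: re-examined; everything it read last time is the same (t23 unchanged, t8 unchanged) — cache 3 kept, no run.
  t38: re-examined; everything it read last time is the same (t28 unchanged, t25 unchanged) — cache -9 kept, no run.

The important point: the flipped condition pulls in fresh nodes; t4, t5 run for the first time.

Dirty set: t6, t7, t8, t18, t21, t23, t24, t25, t28, t38.
Run set: t4, t5, t6 (3 run).
Re-examined without running (cache reused): t7, t8, t18, t21, t23, t24, t25, t28, t38.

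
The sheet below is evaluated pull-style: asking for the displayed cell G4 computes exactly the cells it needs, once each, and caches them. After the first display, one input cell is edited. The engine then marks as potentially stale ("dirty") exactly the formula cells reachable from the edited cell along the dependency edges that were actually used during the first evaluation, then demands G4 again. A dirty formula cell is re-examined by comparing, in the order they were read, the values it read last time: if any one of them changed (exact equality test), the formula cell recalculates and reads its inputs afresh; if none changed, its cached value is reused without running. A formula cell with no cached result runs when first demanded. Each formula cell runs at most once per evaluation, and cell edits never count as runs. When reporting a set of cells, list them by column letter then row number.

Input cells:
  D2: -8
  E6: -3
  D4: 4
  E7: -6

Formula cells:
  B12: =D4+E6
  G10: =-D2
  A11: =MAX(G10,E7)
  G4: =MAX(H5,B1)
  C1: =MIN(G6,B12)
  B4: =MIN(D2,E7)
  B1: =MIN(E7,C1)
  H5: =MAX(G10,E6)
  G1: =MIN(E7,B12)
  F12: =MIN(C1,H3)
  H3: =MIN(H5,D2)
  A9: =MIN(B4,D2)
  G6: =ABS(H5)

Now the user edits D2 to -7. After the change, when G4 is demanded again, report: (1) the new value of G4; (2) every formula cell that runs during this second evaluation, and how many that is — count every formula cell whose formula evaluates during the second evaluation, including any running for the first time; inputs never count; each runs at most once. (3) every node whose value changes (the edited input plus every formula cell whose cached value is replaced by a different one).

First demand of the output computes:
  B12 = 4 + -3 = 1
  G10 = -(-8) = 8
  H5 = MAX(8, -3) = 8
  G6 = ABS(8) = 8
  C1 = MIN(8, 1) = 1
  B1 = MIN(-6, 1) = -6
  G4 = MAX(8, -6) = 8

After the edit, cleaning proceeds:
  G10: a read changed (D2 -8->-7) — executes, giving 7.
  H5: a read changed (G10 8->7) — executes, giving 7.
  G6: a read changed (H5 8->7) — executes, giving 7.
  C1: a read changed (G6 8->7) — executes, giving 1 — identical to its old value.
  B1: dirty, but its reads are unchanged (E7 unchanged, C1 unchanged); cached -6 stands.
  G4: a read changed (H5 8->7) — executes, giving 7.

Note where the cutoff bites: B1 is checked, finds nothing changed, and keeps its cache.

Demanding G4 again yields 7.
5 formula cells run: C1, G4, G6, G10, H5.
The nodes whose values change: D2, G4, G6, G10, H5.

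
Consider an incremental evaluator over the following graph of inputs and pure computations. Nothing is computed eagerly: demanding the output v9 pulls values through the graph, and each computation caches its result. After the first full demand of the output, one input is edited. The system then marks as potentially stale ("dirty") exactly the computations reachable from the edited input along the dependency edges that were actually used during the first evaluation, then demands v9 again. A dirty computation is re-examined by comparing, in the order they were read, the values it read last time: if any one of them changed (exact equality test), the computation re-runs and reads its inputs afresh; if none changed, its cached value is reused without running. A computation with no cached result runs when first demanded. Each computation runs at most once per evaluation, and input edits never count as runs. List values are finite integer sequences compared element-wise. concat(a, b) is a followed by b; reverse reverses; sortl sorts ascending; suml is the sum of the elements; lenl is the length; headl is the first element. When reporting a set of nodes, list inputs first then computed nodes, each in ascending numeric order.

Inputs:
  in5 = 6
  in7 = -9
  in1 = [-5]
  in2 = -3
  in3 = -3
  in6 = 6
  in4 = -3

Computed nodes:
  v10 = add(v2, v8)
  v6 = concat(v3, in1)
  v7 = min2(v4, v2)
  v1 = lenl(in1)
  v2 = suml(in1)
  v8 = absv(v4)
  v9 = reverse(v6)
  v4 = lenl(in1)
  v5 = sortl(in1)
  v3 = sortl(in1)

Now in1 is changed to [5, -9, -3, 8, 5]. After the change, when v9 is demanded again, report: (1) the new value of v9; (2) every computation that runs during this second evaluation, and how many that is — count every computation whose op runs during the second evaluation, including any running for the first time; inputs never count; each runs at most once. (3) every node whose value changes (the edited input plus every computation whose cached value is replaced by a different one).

v9 now evaluates to [5, 8, -3, -9, 5, 8, 5, 5, -3, -9].
Run set: v3, v6, v9 (3 run).
Changed values: in1, v3, v6, v9.

Initial pass — values computed on the first demand:
  v3 = sortl([-5]) = [-5]
  v6 = concat([-5], [-5]) = [-5, -5]
  v9 = reverse([-5, -5]) = [-5, -5]

Second demand — change propagation:
  v3: re-runs because in1 [-5]->[5, -9, -3, 8, 5]; new result [-9, -3, 5, 5, 8].
  v6: re-runs because v3 [-5]->[-9, -3, 5, 5, 8]; in1 [-5]->[5, -9, -3, 8, 5]; new result [-9, -3, 5, 5, 8, 5, -9, -3, 8, 5].
  v9: re-runs because v6 [-5, -5]->[-9, -3, 5, 5, 8, 5, -9, -3, 8, 5]; new result [5, 8, -3, -9, 5, 8, 5, 5, -3, -9].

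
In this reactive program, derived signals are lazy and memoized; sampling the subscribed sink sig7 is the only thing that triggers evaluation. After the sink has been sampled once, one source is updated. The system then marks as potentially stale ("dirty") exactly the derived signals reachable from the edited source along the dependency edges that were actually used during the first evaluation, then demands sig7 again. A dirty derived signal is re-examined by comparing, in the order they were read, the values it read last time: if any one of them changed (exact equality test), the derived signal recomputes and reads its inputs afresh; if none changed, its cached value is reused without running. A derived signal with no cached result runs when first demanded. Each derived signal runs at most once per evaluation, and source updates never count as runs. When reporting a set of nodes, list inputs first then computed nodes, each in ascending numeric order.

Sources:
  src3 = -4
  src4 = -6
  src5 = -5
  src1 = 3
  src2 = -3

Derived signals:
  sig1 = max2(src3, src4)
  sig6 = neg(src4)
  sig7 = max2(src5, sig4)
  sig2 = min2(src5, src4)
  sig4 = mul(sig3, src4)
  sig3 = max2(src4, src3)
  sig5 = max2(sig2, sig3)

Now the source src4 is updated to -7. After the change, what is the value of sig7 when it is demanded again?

First demand of the output computes:
  sig3 = max2(-6, -4) = -4
  sig4 = mul(-4, -6) = 24
  sig7 = max2(-5, 24) = 24

After the edit, cleaning proceeds:
  sig3: a read changed (src4 -6->-7) — executes, giving -4 — identical to its old value.
  sig4: a read changed (src4 -6->-7) — executes, giving 28.
  sig7: a read changed (sig4 24->28) — executes, giving 28.

Demanding sig7 again yields 28.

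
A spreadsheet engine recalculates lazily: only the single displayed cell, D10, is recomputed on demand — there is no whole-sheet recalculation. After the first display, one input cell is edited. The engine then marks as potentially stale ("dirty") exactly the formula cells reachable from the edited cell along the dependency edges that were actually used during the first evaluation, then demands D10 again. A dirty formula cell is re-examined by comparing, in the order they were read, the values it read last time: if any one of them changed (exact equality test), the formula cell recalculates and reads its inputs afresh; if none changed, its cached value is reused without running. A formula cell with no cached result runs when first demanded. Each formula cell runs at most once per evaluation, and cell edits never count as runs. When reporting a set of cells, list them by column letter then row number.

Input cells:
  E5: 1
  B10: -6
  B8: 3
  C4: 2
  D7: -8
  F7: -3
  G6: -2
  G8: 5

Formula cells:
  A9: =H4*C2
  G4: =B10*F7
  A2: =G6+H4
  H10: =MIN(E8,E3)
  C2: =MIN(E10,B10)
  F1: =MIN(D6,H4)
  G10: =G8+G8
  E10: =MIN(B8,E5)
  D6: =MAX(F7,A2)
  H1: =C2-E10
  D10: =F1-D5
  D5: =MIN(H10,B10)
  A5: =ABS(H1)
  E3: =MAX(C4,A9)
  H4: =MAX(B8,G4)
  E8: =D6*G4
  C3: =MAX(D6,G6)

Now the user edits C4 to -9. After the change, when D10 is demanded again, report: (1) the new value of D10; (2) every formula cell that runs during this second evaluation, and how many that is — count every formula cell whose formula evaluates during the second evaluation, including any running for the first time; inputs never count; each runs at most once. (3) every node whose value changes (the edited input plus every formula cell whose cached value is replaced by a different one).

New value of D10: 25.
Formula cells that run: D5, D10, E3, H10 — 4 in total.
Values that change: C4, D5, D10, E3, H10.

First evaluation (everything demanded from the output):
  E10 = MIN(3, 1) = 1
  C2 = MIN(1, -6) = -6
  G4 = -6 * -3 = 18
  H4 = MAX(3, 18) = 18
  A2 = -2 + 18 = 16
  A9 = 18 * -6 = -108
  D6 = MAX(-3, 16) = 16
  E3 = MAX(2, -108) = 2
  E8 = 16 * 18 = 288
  F1 = MIN(16, 18) = 16
  H10 = MIN(288, 2) = 2
  D5 = MIN(2, -6) = -6
  D10 = 16 - -6 = 22

Propagation after the edit:
  E3: runs — C4 2->-9; result -9.
  H10: runs — E3 2->-9; result -9.
  D5: runs — H10 2->-9; result -9.
  D10: runs — D5 -6->-9; result 25.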